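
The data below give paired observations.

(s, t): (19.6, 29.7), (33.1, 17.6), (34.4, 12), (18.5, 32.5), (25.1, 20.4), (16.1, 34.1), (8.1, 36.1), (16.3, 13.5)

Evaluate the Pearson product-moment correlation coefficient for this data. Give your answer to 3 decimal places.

-0.723

n = 8, Σs = 171.2, Σt = 195.9, Σs² = 4225.9, Σt² = 5456.53, Σst = 3752.24
nΣst − ΣsΣt = 30017.92 − 33538.08 = -3520.16
nΣs² − (Σs)² = 33807.2 − 29309.44 = 4497.76; nΣt² − (Σt)² = 43652.24 − 38376.81 = 5275.43
r = -3520.16 / √(4497.76 × 5275.43) = -3520.16 / 4871.1003 ≈ -0.723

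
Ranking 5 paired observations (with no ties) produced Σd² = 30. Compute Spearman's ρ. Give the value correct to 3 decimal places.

-0.500

ρ = 1 − 6Σd² / [n(n²−1)] = 1 − 6×30 / (5×24)
  = 1 − 180/120 = 1 − 1.5000 ≈ -0.500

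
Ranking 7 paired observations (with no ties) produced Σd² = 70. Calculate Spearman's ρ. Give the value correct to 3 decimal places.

-0.250

ρ = 1 − 6Σd² / [n(n²−1)] = 1 − 6×70 / (7×48)
  = 1 − 420/336 = 1 − 1.2500 ≈ -0.250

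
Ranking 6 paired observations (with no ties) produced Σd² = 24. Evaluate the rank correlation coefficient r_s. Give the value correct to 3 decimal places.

ρ = 1 − 6Σd² / [n(n²−1)] = 1 − 6×24 / (6×35)
  = 1 − 144/210 = 1 − 0.6857 ≈ 0.314

0.314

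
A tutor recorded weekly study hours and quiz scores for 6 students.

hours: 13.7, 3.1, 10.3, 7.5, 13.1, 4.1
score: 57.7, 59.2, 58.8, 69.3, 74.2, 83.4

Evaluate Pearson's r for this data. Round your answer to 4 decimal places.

-0.2673

n = 6, Σx = 51.8, Σy = 402.6, Σx² = 548.06, Σy² = 27555.06, Σxy = 3413.36
nΣxy − ΣxΣy = 20480.16 − 20854.68 = -374.52
nΣx² − (Σx)² = 3288.36 − 2683.24 = 605.12; nΣy² − (Σy)² = 165330.36 − 162086.76 = 3243.6
r = -374.52 / √(605.12 × 3243.6) = -374.52 / 1400.9879 ≈ -0.2673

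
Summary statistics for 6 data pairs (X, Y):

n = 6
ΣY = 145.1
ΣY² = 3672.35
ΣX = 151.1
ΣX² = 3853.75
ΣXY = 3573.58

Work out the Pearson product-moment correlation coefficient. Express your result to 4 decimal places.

r = (nΣXY − ΣXΣY) / √[(nΣX² − (ΣX)²)(nΣY² − (ΣY)²)]
Numerator: 6×3573.58 − 151.1×145.1 = -483.13
Denominator: √[(23122.5 − 22831.21)(22034.1 − 21054.01)] = √[291.29 × 980.09] = 534.3130
r = -483.13 / 534.3130 ≈ -0.9042

-0.9042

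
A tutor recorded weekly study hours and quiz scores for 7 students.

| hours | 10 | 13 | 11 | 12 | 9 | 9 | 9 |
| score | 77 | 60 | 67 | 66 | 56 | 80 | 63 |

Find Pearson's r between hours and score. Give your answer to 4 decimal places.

n = 7, Σx = 73, Σy = 469, Σx² = 777, Σy² = 31879, Σxy = 4870
nΣxy − ΣxΣy = 34090 − 34237 = -147
nΣx² − (Σx)² = 5439 − 5329 = 110; nΣy² − (Σy)² = 223153 − 219961 = 3192
r = -147 / √(110 × 3192) = -147 / 592.5538 ≈ -0.2481

-0.2481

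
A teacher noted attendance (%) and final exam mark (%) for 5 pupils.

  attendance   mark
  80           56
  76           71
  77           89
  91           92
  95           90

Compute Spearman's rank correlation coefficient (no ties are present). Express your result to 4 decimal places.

Rank attendance: 3, 1, 2, 4, 5
Rank mark: 1, 2, 3, 5, 4
d = rank(attendance) − rank(mark): 2, -1, -1, -1, 1; Σd² = 8
ρ = 1 − 6Σd² / [n(n²−1)] = 1 − 6×8 / (5×24) = 1 − 48/120 ≈ 0.6000

0.6000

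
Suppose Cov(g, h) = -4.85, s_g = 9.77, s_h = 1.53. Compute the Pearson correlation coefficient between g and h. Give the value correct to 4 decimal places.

-0.3245

r = Cov(g,h) / (s_g · s_h) = -4.85 / (9.77 × 1.53)
  = -4.85 / 14.9481 ≈ -0.3245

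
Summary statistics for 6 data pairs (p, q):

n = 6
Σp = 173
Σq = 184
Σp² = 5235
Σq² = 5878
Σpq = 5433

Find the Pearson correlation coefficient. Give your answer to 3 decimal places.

0.530

r = (nΣpq − ΣpΣq) / √[(nΣp² − (Σp)²)(nΣq² − (Σq)²)]
Numerator: 6×5433 − 173×184 = 766
Denominator: √[(31410 − 29929)(35268 − 33856)] = √[1481 × 1412] = 1446.0885
r = 766 / 1446.0885 ≈ 0.530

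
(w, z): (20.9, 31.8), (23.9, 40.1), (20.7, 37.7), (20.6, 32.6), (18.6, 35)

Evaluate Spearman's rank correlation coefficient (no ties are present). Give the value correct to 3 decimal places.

Rank w: 4, 5, 3, 2, 1
Rank z: 1, 5, 4, 2, 3
d = rank(w) − rank(z): 3, 0, -1, 0, -2; Σd² = 14
ρ = 1 − 6Σd² / [n(n²−1)] = 1 − 6×14 / (5×24) = 1 − 84/120 ≈ 0.300

0.300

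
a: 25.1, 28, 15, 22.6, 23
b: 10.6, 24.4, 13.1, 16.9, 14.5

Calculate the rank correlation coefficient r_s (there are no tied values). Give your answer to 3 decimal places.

0.300

Rank a: 4, 5, 1, 2, 3
Rank b: 1, 5, 2, 4, 3
d = rank(a) − rank(b): 3, 0, -1, -2, 0; Σd² = 14
ρ = 1 − 6Σd² / [n(n²−1)] = 1 − 6×14 / (5×24) = 1 − 84/120 ≈ 0.300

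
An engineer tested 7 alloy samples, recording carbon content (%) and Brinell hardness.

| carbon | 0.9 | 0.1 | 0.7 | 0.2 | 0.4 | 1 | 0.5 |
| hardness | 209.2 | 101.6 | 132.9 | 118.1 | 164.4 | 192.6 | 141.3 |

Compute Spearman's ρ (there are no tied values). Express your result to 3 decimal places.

0.821

Rank carbon: 6, 1, 5, 2, 3, 7, 4
Rank hardness: 7, 1, 3, 2, 5, 6, 4
d = rank(carbon) − rank(hardness): -1, 0, 2, 0, -2, 1, 0; Σd² = 10
ρ = 1 − 6Σd² / [n(n²−1)] = 1 − 6×10 / (7×48) = 1 − 60/336 ≈ 0.821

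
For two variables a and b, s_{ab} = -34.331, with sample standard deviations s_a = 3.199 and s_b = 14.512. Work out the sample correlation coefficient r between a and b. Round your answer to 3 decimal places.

r = Cov(a,b) / (s_a · s_b) = -34.331 / (3.199 × 14.512)
  = -34.331 / 46.4239 ≈ -0.740

-0.740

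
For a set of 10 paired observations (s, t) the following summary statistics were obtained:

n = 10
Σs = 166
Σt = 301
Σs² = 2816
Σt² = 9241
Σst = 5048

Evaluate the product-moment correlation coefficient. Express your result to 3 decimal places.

r = (nΣst − ΣsΣt) / √[(nΣs² − (Σs)²)(nΣt² − (Σt)²)]
Numerator: 10×5048 − 166×301 = 514
Denominator: √[(28160 − 27556)(92410 − 90601)] = √[604 × 1809] = 1045.2923
r = 514 / 1045.2923 ≈ 0.492

0.492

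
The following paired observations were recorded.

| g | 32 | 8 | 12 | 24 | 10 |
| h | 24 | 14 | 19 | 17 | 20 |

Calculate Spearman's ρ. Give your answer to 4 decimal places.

Rank g: 5, 1, 3, 4, 2
Rank h: 5, 1, 3, 2, 4
d = rank(g) − rank(h): 0, 0, 0, 2, -2; Σd² = 8
ρ = 1 − 6Σd² / [n(n²−1)] = 1 − 6×8 / (5×24) = 1 − 48/120 ≈ 0.6000

0.6000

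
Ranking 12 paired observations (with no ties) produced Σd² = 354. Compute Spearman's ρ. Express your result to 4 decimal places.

-0.2378

ρ = 1 − 6Σd² / [n(n²−1)] = 1 − 6×354 / (12×143)
  = 1 − 2124/1716 = 1 − 1.23776 ≈ -0.2378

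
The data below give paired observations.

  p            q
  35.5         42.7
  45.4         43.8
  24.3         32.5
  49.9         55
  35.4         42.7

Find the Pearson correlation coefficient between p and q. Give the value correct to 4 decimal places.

n = 5, Σp = 190.5, Σq = 216.7, Σp² = 7655.07, Σq² = 9646.27, Σpq = 8550.2
nΣpq − ΣpΣq = 42751 − 41281.35 = 1469.65
nΣp² − (Σp)² = 38275.35 − 36290.25 = 1985.1; nΣq² − (Σq)² = 48231.35 − 46958.89 = 1272.46
r = 1469.65 / √(1985.1 × 1272.46) = 1469.65 / 1589.3270 ≈ 0.9247

0.9247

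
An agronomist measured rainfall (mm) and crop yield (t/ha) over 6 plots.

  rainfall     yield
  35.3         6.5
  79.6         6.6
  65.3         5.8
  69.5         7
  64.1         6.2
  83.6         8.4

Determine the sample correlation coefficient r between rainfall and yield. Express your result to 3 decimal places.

n = 6, Σx = 397.4, Σy = 40.5, Σx² = 27774.36, Σy² = 277.45, Σxy = 2719.71
nΣxy − ΣxΣy = 16318.26 − 16094.7 = 223.56
nΣx² − (Σx)² = 166646.16 − 157926.76 = 8719.4; nΣy² − (Σy)² = 1664.7 − 1640.25 = 24.45
r = 223.56 / √(8719.4 × 24.45) = 223.56 / 461.7243 ≈ 0.484

0.484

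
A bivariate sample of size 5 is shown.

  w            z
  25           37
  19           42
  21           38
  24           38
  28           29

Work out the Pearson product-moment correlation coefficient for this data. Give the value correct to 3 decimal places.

-0.907

n = 5, Σw = 117, Σz = 184, Σw² = 2787, Σz² = 6862, Σwz = 4245
nΣwz − ΣwΣz = 21225 − 21528 = -303
nΣw² − (Σw)² = 13935 − 13689 = 246; nΣz² − (Σz)² = 34310 − 33856 = 454
r = -303 / √(246 × 454) = -303 / 334.1916 ≈ -0.907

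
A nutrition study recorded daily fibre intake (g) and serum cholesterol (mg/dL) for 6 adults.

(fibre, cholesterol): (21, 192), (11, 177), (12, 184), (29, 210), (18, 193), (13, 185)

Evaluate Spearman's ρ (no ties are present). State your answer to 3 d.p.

0.943

Rank fibre: 5, 1, 2, 6, 4, 3
Rank cholesterol: 4, 1, 2, 6, 5, 3
d = rank(fibre) − rank(cholesterol): 1, 0, 0, 0, -1, 0; Σd² = 2
ρ = 1 − 6Σd² / [n(n²−1)] = 1 − 6×2 / (6×35) = 1 − 12/210 ≈ 0.943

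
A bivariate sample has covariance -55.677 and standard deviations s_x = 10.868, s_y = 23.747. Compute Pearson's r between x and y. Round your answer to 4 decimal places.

-0.2157

r = Cov(x,y) / (s_x · s_y) = -55.677 / (10.868 × 23.747)
  = -55.677 / 258.0824 ≈ -0.2157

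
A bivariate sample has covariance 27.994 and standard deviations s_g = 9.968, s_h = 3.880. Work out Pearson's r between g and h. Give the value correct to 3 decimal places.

r = Cov(g,h) / (s_g · s_h) = 27.994 / (9.968 × 3.880)
  = 27.994 / 38.6758 ≈ 0.724

0.724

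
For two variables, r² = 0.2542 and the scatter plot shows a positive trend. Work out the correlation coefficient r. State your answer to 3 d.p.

0.504

|r| = √0.2542 = 0.504
The association is positive, so r = 0.504.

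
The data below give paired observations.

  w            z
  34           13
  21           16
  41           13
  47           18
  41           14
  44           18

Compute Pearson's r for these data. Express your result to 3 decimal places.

n = 6, Σw = 228, Σz = 92, Σw² = 9104, Σz² = 1438, Σwz = 3523
nΣwz − ΣwΣz = 21138 − 20976 = 162
nΣw² − (Σw)² = 54624 − 51984 = 2640; nΣz² − (Σz)² = 8628 − 8464 = 164
r = 162 / √(2640 × 164) = 162 / 657.9970 ≈ 0.246

0.246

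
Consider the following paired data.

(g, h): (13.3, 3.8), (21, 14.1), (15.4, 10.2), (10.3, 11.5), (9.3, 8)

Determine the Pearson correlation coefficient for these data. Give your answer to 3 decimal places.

0.508

n = 5, Σg = 69.3, Σh = 47.6, Σg² = 1047.63, Σh² = 513.54, Σgh = 696.57
nΣgh − ΣgΣh = 3482.85 − 3298.68 = 184.17
nΣg² − (Σg)² = 5238.15 − 4802.49 = 435.66; nΣh² − (Σh)² = 2567.7 − 2265.76 = 301.94
r = 184.17 / √(435.66 × 301.94) = 184.17 / 362.6888 ≈ 0.508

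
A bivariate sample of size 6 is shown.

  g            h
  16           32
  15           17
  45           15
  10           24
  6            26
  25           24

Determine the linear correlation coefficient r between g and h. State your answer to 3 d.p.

n = 6, Σg = 117, Σh = 138, Σg² = 3267, Σh² = 3366, Σgh = 2438
nΣgh − ΣgΣh = 14628 − 16146 = -1518
nΣg² − (Σg)² = 19602 − 13689 = 5913; nΣh² − (Σh)² = 20196 − 19044 = 1152
r = -1518 / √(5913 × 1152) = -1518 / 2609.9379 ≈ -0.582

-0.582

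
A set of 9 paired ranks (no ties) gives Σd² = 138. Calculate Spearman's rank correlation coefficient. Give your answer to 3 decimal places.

ρ = 1 − 6Σd² / [n(n²−1)] = 1 − 6×138 / (9×80)
  = 1 − 828/720 = 1 − 1.1500 ≈ -0.150

-0.150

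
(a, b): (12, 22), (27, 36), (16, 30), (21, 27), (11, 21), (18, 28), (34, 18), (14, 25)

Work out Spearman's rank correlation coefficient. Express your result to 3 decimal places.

Rank a: 2, 7, 4, 6, 1, 5, 8, 3
Rank b: 3, 8, 7, 5, 2, 6, 1, 4
d = rank(a) − rank(b): -1, -1, -3, 1, -1, -1, 7, -1; Σd² = 64
ρ = 1 − 6Σd² / [n(n²−1)] = 1 − 6×64 / (8×63) = 1 − 384/504 ≈ 0.238

0.238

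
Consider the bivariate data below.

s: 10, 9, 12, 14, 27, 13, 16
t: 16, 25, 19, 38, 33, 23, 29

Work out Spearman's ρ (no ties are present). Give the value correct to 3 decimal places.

Rank s: 2, 1, 3, 5, 7, 4, 6
Rank t: 1, 4, 2, 7, 6, 3, 5
d = rank(s) − rank(t): 1, -3, 1, -2, 1, 1, 1; Σd² = 18
ρ = 1 − 6Σd² / [n(n²−1)] = 1 − 6×18 / (7×48) = 1 − 108/336 ≈ 0.679

0.679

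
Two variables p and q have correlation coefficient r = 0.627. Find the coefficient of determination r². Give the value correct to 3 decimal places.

r² = (0.627)² = 0.393

0.393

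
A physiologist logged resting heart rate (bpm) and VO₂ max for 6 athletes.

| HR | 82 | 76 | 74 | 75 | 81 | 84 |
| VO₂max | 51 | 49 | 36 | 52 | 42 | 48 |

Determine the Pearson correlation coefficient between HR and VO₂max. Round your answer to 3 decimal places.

0.270

n = 6, Σx = 472, Σy = 278, Σx² = 37218, Σy² = 13070, Σxy = 21904
nΣxy − ΣxΣy = 131424 − 131216 = 208
nΣx² − (Σx)² = 223308 − 222784 = 524; nΣy² − (Σy)² = 78420 − 77284 = 1136
r = 208 / √(524 × 1136) = 208 / 771.5335 ≈ 0.270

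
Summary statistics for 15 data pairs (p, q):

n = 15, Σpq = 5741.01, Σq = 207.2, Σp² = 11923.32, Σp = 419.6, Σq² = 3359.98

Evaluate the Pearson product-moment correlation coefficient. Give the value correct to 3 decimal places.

r = (nΣpq − ΣpΣq) / √[(nΣp² − (Σp)²)(nΣq² − (Σq)²)]
Numerator: 15×5741.01 − 419.6×207.2 = -825.97
Denominator: √[(178849.8 − 176064.16)(50399.7 − 42931.84)] = √[2785.64 × 7467.86] = 4561.0053
r = -825.97 / 4561.0053 ≈ -0.181

-0.181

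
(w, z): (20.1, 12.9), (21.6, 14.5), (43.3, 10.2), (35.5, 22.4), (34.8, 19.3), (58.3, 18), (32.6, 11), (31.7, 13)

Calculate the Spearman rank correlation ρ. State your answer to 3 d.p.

0.214

Rank w: 1, 2, 7, 6, 5, 8, 4, 3
Rank z: 3, 5, 1, 8, 7, 6, 2, 4
d = rank(w) − rank(z): -2, -3, 6, -2, -2, 2, 2, -1; Σd² = 66
ρ = 1 − 6Σd² / [n(n²−1)] = 1 − 6×66 / (8×63) = 1 − 396/504 ≈ 0.214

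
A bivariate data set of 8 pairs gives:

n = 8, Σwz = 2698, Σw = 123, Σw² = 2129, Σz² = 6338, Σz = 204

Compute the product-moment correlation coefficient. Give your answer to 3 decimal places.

r = (nΣwz − ΣwΣz) / √[(nΣw² − (Σw)²)(nΣz² − (Σz)²)]
Numerator: 8×2698 − 123×204 = -3508
Denominator: √[(17032 − 15129)(50704 − 41616)] = √[1903 × 9088] = 4158.6613
r = -3508 / 4158.6613 ≈ -0.844

-0.844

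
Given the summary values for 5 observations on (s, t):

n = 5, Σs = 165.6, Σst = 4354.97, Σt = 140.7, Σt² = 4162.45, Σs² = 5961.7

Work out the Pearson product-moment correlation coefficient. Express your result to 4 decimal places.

-0.9798

r = (nΣst − ΣsΣt) / √[(nΣs² − (Σs)²)(nΣt² − (Σt)²)]
Numerator: 5×4354.97 − 165.6×140.7 = -1525.07
Denominator: √[(29808.5 − 27423.36)(20812.25 − 19796.49)] = √[2385.14 × 1015.76] = 1556.5121
r = -1525.07 / 1556.5121 ≈ -0.9798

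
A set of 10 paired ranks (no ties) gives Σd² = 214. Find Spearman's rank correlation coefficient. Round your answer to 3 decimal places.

ρ = 1 − 6Σd² / [n(n²−1)] = 1 − 6×214 / (10×99)
  = 1 − 1284/990 = 1 − 1.2970 ≈ -0.297

-0.297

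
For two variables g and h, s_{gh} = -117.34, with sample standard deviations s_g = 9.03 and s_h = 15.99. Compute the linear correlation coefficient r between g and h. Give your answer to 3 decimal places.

r = Cov(g,h) / (s_g · s_h) = -117.34 / (9.03 × 15.99)
  = -117.34 / 144.3897 ≈ -0.813

-0.813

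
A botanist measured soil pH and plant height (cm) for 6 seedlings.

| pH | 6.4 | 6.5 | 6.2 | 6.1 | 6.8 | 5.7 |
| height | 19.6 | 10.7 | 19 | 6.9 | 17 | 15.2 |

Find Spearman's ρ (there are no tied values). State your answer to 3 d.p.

0.257

Rank pH: 4, 5, 3, 2, 6, 1
Rank height: 6, 2, 5, 1, 4, 3
d = rank(pH) − rank(height): -2, 3, -2, 1, 2, -2; Σd² = 26
ρ = 1 − 6Σd² / [n(n²−1)] = 1 − 6×26 / (6×35) = 1 − 156/210 ≈ 0.257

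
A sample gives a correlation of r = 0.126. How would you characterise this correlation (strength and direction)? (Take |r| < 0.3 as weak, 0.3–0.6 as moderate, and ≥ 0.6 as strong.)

r = 0.126 > 0 so the relationship is positive.
|r| = 0.126, which falls in the weak range.

weak positive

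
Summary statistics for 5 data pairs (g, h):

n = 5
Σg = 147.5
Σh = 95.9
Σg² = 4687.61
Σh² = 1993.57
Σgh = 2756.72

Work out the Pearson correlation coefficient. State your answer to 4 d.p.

-0.3176

r = (nΣgh − ΣgΣh) / √[(nΣg² − (Σg)²)(nΣh² − (Σh)²)]
Numerator: 5×2756.72 − 147.5×95.9 = -361.65
Denominator: √[(23438.05 − 21756.25)(9967.85 − 9196.81)] = √[1681.8 × 771.04] = 1138.7428
r = -361.65 / 1138.7428 ≈ -0.3176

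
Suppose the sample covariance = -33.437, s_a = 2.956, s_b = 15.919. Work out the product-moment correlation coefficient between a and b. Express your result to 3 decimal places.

r = Cov(a,b) / (s_a · s_b) = -33.437 / (2.956 × 15.919)
  = -33.437 / 47.0566 ≈ -0.711

-0.711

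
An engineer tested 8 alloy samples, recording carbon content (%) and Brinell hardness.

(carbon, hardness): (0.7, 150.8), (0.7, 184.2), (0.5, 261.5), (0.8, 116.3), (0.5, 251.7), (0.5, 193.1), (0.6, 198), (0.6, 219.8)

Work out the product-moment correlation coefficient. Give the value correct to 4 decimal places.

-0.8771

n = 8, Σx = 4.9, Σy = 1575.4, Σx² = 3.09, Σy² = 326734.76, Σxy = 931.37
nΣxy − ΣxΣy = 7450.96 − 7719.46 = -268.5
nΣx² − (Σx)² = 24.72 − 24.01 = 0.71; nΣy² − (Σy)² = 2613878.08 − 2481885.16 = 131992.92
r = -268.5 / √(0.71 × 131992.92) = -268.5 / 306.1290 ≈ -0.8771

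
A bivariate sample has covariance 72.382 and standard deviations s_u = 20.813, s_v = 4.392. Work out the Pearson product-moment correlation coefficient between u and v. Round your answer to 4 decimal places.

0.7918

r = Cov(u,v) / (s_u · s_v) = 72.382 / (20.813 × 4.392)
  = 72.382 / 91.4107 ≈ 0.7918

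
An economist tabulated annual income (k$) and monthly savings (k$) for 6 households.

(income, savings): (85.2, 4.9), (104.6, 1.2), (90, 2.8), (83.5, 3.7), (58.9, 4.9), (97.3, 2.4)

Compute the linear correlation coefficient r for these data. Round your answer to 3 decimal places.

n = 6, Σx = 519.5, Σy = 19.9, Σx² = 46208.95, Σy² = 76.75, Σxy = 1626.08
nΣxy − ΣxΣy = 9756.48 − 10338.05 = -581.57
nΣx² − (Σx)² = 277253.7 − 269880.25 = 7373.45; nΣy² − (Σy)² = 460.5 − 396.01 = 64.49
r = -581.57 / √(7373.45 × 64.49) = -581.57 / 689.5751 ≈ -0.843

-0.843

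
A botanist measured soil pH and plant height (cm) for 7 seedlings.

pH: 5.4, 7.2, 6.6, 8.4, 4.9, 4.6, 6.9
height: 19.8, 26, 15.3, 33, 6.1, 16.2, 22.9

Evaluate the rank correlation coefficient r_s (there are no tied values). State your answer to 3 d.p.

Rank pH: 3, 6, 4, 7, 2, 1, 5
Rank height: 4, 6, 2, 7, 1, 3, 5
d = rank(pH) − rank(height): -1, 0, 2, 0, 1, -2, 0; Σd² = 10
ρ = 1 − 6Σd² / [n(n²−1)] = 1 − 6×10 / (7×48) = 1 − 60/336 ≈ 0.821

0.821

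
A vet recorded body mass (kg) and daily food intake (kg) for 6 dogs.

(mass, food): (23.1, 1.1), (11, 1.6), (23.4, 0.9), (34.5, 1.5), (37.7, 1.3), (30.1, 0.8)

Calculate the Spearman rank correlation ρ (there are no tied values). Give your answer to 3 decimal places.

Rank mass: 2, 1, 3, 5, 6, 4
Rank food: 3, 6, 2, 5, 4, 1
d = rank(mass) − rank(food): -1, -5, 1, 0, 2, 3; Σd² = 40
ρ = 1 − 6Σd² / [n(n²−1)] = 1 − 6×40 / (6×35) = 1 − 240/210 ≈ -0.143

-0.143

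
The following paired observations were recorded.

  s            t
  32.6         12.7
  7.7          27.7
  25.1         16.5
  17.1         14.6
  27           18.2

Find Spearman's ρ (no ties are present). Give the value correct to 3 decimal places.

Rank s: 5, 1, 3, 2, 4
Rank t: 1, 5, 3, 2, 4
d = rank(s) − rank(t): 4, -4, 0, 0, 0; Σd² = 32
ρ = 1 − 6Σd² / [n(n²−1)] = 1 − 6×32 / (5×24) = 1 − 192/120 ≈ -0.600

-0.600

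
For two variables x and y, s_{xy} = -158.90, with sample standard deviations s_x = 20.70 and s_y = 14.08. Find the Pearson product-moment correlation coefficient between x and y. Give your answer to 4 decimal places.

r = Cov(x,y) / (s_x · s_y) = -158.90 / (20.70 × 14.08)
  = -158.90 / 291.4560 ≈ -0.5452

-0.5452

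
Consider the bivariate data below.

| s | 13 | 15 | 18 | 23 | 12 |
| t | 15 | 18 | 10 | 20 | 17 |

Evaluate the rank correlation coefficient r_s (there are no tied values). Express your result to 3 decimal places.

0.300

Rank s: 2, 3, 4, 5, 1
Rank t: 2, 4, 1, 5, 3
d = rank(s) − rank(t): 0, -1, 3, 0, -2; Σd² = 14
ρ = 1 − 6Σd² / [n(n²−1)] = 1 − 6×14 / (5×24) = 1 − 84/120 ≈ 0.300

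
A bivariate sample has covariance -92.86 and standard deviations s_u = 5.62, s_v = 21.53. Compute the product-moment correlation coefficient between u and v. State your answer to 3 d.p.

-0.767

r = Cov(u,v) / (s_u · s_v) = -92.86 / (5.62 × 21.53)
  = -92.86 / 120.9986 ≈ -0.767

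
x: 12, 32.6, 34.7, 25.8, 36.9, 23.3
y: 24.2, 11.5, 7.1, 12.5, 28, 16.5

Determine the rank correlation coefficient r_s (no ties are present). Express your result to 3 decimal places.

-0.143

Rank x: 1, 4, 5, 3, 6, 2
Rank y: 5, 2, 1, 3, 6, 4
d = rank(x) − rank(y): -4, 2, 4, 0, 0, -2; Σd² = 40
ρ = 1 − 6Σd² / [n(n²−1)] = 1 − 6×40 / (6×35) = 1 − 240/210 ≈ -0.143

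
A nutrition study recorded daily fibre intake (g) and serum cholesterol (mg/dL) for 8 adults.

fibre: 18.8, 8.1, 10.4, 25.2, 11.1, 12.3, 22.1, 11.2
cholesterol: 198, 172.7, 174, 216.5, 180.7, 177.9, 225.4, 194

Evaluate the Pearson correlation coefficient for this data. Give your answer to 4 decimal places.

n = 8, Σx = 119.2, Σy = 1539.2, Σx² = 2050.6, Σy² = 298919.6, Σxy = 23734.75
nΣxy − ΣxΣy = 189878 − 183472.64 = 6405.36
nΣx² − (Σx)² = 16404.8 − 14208.64 = 2196.16; nΣy² − (Σy)² = 2391356.8 − 2369136.64 = 22220.16
r = 6405.36 / √(2196.16 × 22220.16) = 6405.36 / 6985.6300 ≈ 0.9169

0.9169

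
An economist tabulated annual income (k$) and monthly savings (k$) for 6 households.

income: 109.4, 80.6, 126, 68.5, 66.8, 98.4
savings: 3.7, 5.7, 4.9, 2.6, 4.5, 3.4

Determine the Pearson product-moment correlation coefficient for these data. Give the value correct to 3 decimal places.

0.172

n = 6, Σx = 549.7, Σy = 24.8, Σx² = 53177.77, Σy² = 108.76, Σxy = 2294.86
nΣxy − ΣxΣy = 13769.16 − 13632.56 = 136.6
nΣx² − (Σx)² = 319066.62 − 302170.09 = 16896.53; nΣy² − (Σy)² = 652.56 − 615.04 = 37.52
r = 136.6 / √(16896.53 × 37.52) = 136.6 / 796.2147 ≈ 0.172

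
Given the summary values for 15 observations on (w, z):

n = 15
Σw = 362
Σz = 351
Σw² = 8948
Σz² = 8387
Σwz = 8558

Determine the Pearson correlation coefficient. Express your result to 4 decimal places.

0.4548

r = (nΣwz − ΣwΣz) / √[(nΣw² − (Σw)²)(nΣz² − (Σz)²)]
Numerator: 15×8558 − 362×351 = 1308
Denominator: √[(134220 − 131044)(125805 − 123201)] = √[3176 × 2604] = 2875.8136
r = 1308 / 2875.8136 ≈ 0.4548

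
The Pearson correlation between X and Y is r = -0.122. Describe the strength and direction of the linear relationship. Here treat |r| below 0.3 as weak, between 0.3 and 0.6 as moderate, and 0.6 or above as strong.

weak negative

r = -0.122 < 0 so the relationship is negative.
|r| = 0.122, which falls in the weak range.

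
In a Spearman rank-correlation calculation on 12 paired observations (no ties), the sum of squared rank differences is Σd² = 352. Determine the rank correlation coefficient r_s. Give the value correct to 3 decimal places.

ρ = 1 − 6Σd² / [n(n²−1)] = 1 − 6×352 / (12×143)
  = 1 − 2112/1716 = 1 − 1.2308 ≈ -0.231

-0.231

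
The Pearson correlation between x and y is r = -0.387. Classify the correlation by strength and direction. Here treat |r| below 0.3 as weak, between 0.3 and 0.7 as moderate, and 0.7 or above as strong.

r = -0.387 < 0 so the relationship is negative.
|r| = 0.387, which falls in the moderate range.

moderate negative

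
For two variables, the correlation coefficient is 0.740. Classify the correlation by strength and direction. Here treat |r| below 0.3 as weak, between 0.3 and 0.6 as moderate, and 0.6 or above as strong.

strong positive

r = 0.740 > 0 so the relationship is positive.
|r| = 0.740, which falls in the strong range.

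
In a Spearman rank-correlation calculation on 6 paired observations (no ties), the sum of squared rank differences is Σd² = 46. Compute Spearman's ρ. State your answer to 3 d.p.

ρ = 1 − 6Σd² / [n(n²−1)] = 1 − 6×46 / (6×35)
  = 1 − 276/210 = 1 − 1.3143 ≈ -0.314

-0.314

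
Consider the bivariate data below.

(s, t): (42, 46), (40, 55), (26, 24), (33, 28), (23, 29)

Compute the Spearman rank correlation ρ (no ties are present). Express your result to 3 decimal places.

Rank s: 5, 4, 2, 3, 1
Rank t: 4, 5, 1, 2, 3
d = rank(s) − rank(t): 1, -1, 1, 1, -2; Σd² = 8
ρ = 1 − 6Σd² / [n(n²−1)] = 1 − 6×8 / (5×24) = 1 − 48/120 ≈ 0.600

0.600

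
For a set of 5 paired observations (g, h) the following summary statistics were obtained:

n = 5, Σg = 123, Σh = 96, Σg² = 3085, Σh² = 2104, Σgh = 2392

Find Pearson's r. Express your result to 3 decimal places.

r = (nΣgh − ΣgΣh) / √[(nΣg² − (Σg)²)(nΣh² − (Σh)²)]
Numerator: 5×2392 − 123×96 = 152
Denominator: √[(15425 − 15129)(10520 − 9216)] = √[296 × 1304] = 621.2761
r = 152 / 621.2761 ≈ 0.245

0.245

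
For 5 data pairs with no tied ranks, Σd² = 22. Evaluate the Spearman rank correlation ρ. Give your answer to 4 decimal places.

ρ = 1 − 6Σd² / [n(n²−1)] = 1 − 6×22 / (5×24)
  = 1 − 132/120 = 1 − 1.10000 ≈ -0.1000

-0.1000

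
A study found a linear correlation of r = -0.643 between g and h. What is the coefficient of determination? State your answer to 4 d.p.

0.4134

r² = (-0.643)² = 0.4134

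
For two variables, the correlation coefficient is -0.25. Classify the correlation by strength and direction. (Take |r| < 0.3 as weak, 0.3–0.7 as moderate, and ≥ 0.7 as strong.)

r = -0.25 < 0 so the relationship is negative.
|r| = 0.25, which falls in the weak range.

weak negative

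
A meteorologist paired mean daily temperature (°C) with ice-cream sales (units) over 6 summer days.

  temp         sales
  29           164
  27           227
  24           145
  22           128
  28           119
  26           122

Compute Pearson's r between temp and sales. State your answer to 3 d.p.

0.290

n = 6, Σx = 156, Σy = 905, Σx² = 4090, Σy² = 144879, Σxy = 23685
nΣxy − ΣxΣy = 142110 − 141180 = 930
nΣx² − (Σx)² = 24540 − 24336 = 204; nΣy² − (Σy)² = 869274 − 819025 = 50249
r = 930 / √(204 × 50249) = 930 / 3201.6864 ≈ 0.290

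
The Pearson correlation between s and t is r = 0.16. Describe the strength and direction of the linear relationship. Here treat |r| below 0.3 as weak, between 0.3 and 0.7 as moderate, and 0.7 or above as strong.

r = 0.16 > 0 so the relationship is positive.
|r| = 0.16, which falls in the weak range.

weak positive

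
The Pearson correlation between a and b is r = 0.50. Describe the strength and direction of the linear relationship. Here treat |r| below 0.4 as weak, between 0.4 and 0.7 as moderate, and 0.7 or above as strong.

r = 0.50 > 0 so the relationship is positive.
|r| = 0.50, which falls in the moderate range.

moderate positive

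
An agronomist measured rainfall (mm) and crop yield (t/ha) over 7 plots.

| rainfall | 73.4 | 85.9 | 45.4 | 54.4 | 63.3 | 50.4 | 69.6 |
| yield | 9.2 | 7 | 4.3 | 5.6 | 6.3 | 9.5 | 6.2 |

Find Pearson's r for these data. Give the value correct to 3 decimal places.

0.283

n = 7, Σx = 442.4, Σy = 48.1, Σx² = 29178.1, Σy² = 351.87, Σxy = 3085.55
nΣxy − ΣxΣy = 21598.85 − 21279.44 = 319.41
nΣx² − (Σx)² = 204246.7 − 195717.76 = 8528.94; nΣy² − (Σy)² = 2463.09 − 2313.61 = 149.48
r = 319.41 / √(8528.94 × 149.48) = 319.41 / 1129.1173 ≈ 0.283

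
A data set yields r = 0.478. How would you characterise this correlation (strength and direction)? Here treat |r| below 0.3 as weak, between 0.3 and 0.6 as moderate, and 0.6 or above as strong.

moderate positive

r = 0.478 > 0 so the relationship is positive.
|r| = 0.478, which falls in the moderate range.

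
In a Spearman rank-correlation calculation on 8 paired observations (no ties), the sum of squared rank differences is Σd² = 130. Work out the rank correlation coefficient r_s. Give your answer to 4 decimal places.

-0.5476

ρ = 1 − 6Σd² / [n(n²−1)] = 1 − 6×130 / (8×63)
  = 1 − 780/504 = 1 − 1.54762 ≈ -0.5476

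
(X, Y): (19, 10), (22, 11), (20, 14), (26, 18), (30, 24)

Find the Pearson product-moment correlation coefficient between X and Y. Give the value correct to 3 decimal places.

0.940

n = 5, ΣX = 117, ΣY = 77, ΣX² = 2821, ΣY² = 1317, ΣXY = 1900
nΣXY − ΣXΣY = 9500 − 9009 = 491
nΣX² − (ΣX)² = 14105 − 13689 = 416; nΣY² − (ΣY)² = 6585 − 5929 = 656
r = 491 / √(416 × 656) = 491 / 522.3945 ≈ 0.940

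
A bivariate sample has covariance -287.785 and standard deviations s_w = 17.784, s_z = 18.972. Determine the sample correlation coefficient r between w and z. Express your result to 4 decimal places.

-0.8530

r = Cov(w,z) / (s_w · s_z) = -287.785 / (17.784 × 18.972)
  = -287.785 / 337.3980 ≈ -0.8530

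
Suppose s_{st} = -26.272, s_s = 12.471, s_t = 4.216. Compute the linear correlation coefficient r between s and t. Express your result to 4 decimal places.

-0.4997

r = Cov(s,t) / (s_s · s_t) = -26.272 / (12.471 × 4.216)
  = -26.272 / 52.5777 ≈ -0.4997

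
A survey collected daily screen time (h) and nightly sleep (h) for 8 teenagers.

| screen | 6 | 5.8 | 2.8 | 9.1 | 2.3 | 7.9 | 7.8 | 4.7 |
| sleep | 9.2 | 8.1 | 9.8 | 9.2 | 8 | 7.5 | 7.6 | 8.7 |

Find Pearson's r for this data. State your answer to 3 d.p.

-0.266

n = 8, Σx = 46.4, Σy = 68.1, Σx² = 310.92, Σy² = 584.63, Σxy = 391.16
nΣxy − ΣxΣy = 3129.28 − 3159.84 = -30.56
nΣx² − (Σx)² = 2487.36 − 2152.96 = 334.4; nΣy² − (Σy)² = 4677.04 − 4637.61 = 39.43
r = -30.56 / √(334.4 × 39.43) = -30.56 / 114.8277 ≈ -0.266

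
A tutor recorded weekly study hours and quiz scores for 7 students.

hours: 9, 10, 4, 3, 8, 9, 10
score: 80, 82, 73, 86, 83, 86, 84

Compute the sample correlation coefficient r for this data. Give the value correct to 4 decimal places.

0.2825

n = 7, Σx = 53, Σy = 574, Σx² = 451, Σy² = 47190, Σxy = 4368
nΣxy − ΣxΣy = 30576 − 30422 = 154
nΣx² − (Σx)² = 3157 − 2809 = 348; nΣy² − (Σy)² = 330330 − 329476 = 854
r = 154 / √(348 × 854) = 154 / 545.1532 ≈ 0.2825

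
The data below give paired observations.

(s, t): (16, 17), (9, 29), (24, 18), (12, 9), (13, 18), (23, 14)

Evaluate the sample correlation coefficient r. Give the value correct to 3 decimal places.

n = 6, Σs = 97, Σt = 105, Σs² = 1755, Σt² = 2055, Σst = 1629
nΣst − ΣsΣt = 9774 − 10185 = -411
nΣs² − (Σs)² = 10530 − 9409 = 1121; nΣt² − (Σt)² = 12330 − 11025 = 1305
r = -411 / √(1121 × 1305) = -411 / 1209.5061 ≈ -0.340

-0.340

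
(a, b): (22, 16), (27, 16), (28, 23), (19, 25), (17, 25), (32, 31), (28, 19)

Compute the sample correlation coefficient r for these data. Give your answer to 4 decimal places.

n = 7, Σa = 173, Σb = 155, Σa² = 4455, Σb² = 3613, Σab = 3852
nΣab − ΣaΣb = 26964 − 26815 = 149
nΣa² − (Σa)² = 31185 − 29929 = 1256; nΣb² − (Σb)² = 25291 − 24025 = 1266
r = 149 / √(1256 × 1266) = 149 / 1260.9901 ≈ 0.1182

0.1182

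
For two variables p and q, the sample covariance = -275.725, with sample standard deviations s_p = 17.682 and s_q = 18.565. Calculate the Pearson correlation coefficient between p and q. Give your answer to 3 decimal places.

r = Cov(p,q) / (s_p · s_q) = -275.725 / (17.682 × 18.565)
  = -275.725 / 328.2663 ≈ -0.840

-0.840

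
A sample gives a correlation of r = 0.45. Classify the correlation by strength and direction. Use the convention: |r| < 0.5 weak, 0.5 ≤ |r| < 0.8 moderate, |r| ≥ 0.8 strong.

r = 0.45 > 0 so the relationship is positive.
|r| = 0.45, which falls in the weak range.

weak positive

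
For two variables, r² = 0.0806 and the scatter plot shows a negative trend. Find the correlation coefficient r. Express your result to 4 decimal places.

-0.2839

|r| = √0.0806 = 0.2839
The association is negative, so r = −0.2839.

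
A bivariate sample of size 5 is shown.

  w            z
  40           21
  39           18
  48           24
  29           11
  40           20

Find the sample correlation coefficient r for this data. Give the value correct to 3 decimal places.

0.974

n = 5, Σw = 196, Σz = 94, Σw² = 7866, Σz² = 1862, Σwz = 3813
nΣwz − ΣwΣz = 19065 − 18424 = 641
nΣw² − (Σw)² = 39330 − 38416 = 914; nΣz² − (Σz)² = 9310 − 8836 = 474
r = 641 / √(914 × 474) = 641 / 658.2067 ≈ 0.974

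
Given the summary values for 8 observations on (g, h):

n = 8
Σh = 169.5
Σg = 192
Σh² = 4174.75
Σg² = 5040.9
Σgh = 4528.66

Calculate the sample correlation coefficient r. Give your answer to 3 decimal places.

r = (nΣgh − ΣgΣh) / √[(nΣg² − (Σg)²)(nΣh² − (Σh)²)]
Numerator: 8×4528.66 − 192×169.5 = 3685.28
Denominator: √[(40327.2 − 36864)(33398 − 28730.25)] = √[3463.2 × 4667.75] = 4020.6158
r = 3685.28 / 4020.6158 ≈ 0.917

0.917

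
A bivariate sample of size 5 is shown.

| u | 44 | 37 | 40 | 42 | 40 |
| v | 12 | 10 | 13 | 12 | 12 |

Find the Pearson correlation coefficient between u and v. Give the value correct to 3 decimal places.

n = 5, Σu = 203, Σv = 59, Σu² = 8269, Σv² = 701, Σuv = 2402
nΣuv − ΣuΣv = 12010 − 11977 = 33
nΣu² − (Σu)² = 41345 − 41209 = 136; nΣv² − (Σv)² = 3505 − 3481 = 24
r = 33 / √(136 × 24) = 33 / 57.1314 ≈ 0.578

0.578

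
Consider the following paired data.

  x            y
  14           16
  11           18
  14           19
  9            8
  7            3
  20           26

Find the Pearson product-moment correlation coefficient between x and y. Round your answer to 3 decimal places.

0.929

n = 6, Σx = 75, Σy = 90, Σx² = 1043, Σy² = 1690, Σxy = 1301
nΣxy − ΣxΣy = 7806 − 6750 = 1056
nΣx² − (Σx)² = 6258 − 5625 = 633; nΣy² − (Σy)² = 10140 − 8100 = 2040
r = 1056 / √(633 × 2040) = 1056 / 1136.3626 ≈ 0.929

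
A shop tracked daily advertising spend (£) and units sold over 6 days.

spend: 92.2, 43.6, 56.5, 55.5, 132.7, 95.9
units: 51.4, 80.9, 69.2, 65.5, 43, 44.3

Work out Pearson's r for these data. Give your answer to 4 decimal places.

-0.9254

n = 6, Σx = 476.4, Σy = 354.3, Σx² = 43480.4, Σy² = 22077.15, Σxy = 25765.84
nΣxy − ΣxΣy = 154595.04 − 168788.52 = -14193.48
nΣx² − (Σx)² = 260882.4 − 226956.96 = 33925.44; nΣy² − (Σy)² = 132462.9 − 125528.49 = 6934.41
r = -14193.48 / √(33925.44 × 6934.41) = -14193.48 / 15337.9565 ≈ -0.9254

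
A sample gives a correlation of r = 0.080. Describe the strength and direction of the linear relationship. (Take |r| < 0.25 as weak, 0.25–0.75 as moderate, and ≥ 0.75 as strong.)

r = 0.080 > 0 so the relationship is positive.
|r| = 0.080, which falls in the weak range.

weak positive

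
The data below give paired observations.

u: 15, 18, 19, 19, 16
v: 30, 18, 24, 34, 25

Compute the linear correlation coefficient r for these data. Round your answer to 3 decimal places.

n = 5, Σu = 87, Σv = 131, Σu² = 1527, Σv² = 3581, Σuv = 2276
nΣuv − ΣuΣv = 11380 − 11397 = -17
nΣu² − (Σu)² = 7635 − 7569 = 66; nΣv² − (Σv)² = 17905 − 17161 = 744
r = -17 / √(66 × 744) = -17 / 221.5942 ≈ -0.077

-0.077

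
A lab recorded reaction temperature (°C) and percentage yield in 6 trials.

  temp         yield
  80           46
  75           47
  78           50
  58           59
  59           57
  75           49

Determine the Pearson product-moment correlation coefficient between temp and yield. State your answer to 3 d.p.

n = 6, Σx = 425, Σy = 308, Σx² = 30579, Σy² = 15956, Σxy = 21565
nΣxy − ΣxΣy = 129390 − 130900 = -1510
nΣx² − (Σx)² = 183474 − 180625 = 2849; nΣy² − (Σy)² = 95736 − 94864 = 872
r = -1510 / √(2849 × 872) = -1510 / 1576.1751 ≈ -0.958

-0.958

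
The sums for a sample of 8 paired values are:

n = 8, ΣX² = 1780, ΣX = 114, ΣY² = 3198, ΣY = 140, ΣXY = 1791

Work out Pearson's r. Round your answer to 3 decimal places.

r = (nΣXY − ΣXΣY) / √[(nΣX² − (ΣX)²)(nΣY² − (ΣY)²)]
Numerator: 8×1791 − 114×140 = -1632
Denominator: √[(14240 − 12996)(25584 − 19600)] = √[1244 × 5984] = 2728.3871
r = -1632 / 2728.3871 ≈ -0.598

-0.598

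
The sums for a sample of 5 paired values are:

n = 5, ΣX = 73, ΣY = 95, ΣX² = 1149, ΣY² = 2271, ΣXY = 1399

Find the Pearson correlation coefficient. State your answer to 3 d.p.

0.061

r = (nΣXY − ΣXΣY) / √[(nΣX² − (ΣX)²)(nΣY² − (ΣY)²)]
Numerator: 5×1399 − 73×95 = 60
Denominator: √[(5745 − 5329)(11355 − 9025)] = √[416 × 2330] = 984.5202
r = 60 / 984.5202 ≈ 0.061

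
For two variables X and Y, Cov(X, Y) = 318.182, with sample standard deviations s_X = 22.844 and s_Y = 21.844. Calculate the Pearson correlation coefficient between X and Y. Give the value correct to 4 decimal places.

0.6376

r = Cov(X,Y) / (s_X · s_Y) = 318.182 / (22.844 × 21.844)
  = 318.182 / 499.0043 ≈ 0.6376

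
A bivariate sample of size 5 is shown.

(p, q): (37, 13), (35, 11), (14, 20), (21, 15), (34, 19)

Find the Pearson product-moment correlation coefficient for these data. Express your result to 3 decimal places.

n = 5, Σp = 141, Σq = 78, Σp² = 4387, Σq² = 1276, Σpq = 2107
nΣpq − ΣpΣq = 10535 − 10998 = -463
nΣp² − (Σp)² = 21935 − 19881 = 2054; nΣq² − (Σq)² = 6380 − 6084 = 296
r = -463 / √(2054 × 296) = -463 / 779.7333 ≈ -0.594

-0.594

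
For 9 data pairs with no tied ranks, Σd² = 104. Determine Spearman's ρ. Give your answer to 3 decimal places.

0.133

ρ = 1 − 6Σd² / [n(n²−1)] = 1 − 6×104 / (9×80)
  = 1 − 624/720 = 1 − 0.8667 ≈ 0.133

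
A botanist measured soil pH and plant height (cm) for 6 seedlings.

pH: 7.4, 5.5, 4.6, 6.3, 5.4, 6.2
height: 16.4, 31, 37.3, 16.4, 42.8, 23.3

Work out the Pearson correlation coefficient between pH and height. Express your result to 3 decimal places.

n = 6, Σx = 35.4, Σy = 167.2, Σx² = 213.46, Σy² = 5264.94, Σxy = 942.34
nΣxy − ΣxΣy = 5654.04 − 5918.88 = -264.84
nΣx² − (Σx)² = 1280.76 − 1253.16 = 27.6; nΣy² − (Σy)² = 31589.64 − 27955.84 = 3633.8
r = -264.84 / √(27.6 × 3633.8) = -264.84 / 316.6905 ≈ -0.836

-0.836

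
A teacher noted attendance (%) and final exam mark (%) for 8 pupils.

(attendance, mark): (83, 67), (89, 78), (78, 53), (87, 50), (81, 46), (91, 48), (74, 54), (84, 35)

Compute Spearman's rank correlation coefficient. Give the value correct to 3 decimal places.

-0.071

Rank attendance: 4, 7, 2, 6, 3, 8, 1, 5
Rank mark: 7, 8, 5, 4, 2, 3, 6, 1
d = rank(attendance) − rank(mark): -3, -1, -3, 2, 1, 5, -5, 4; Σd² = 90
ρ = 1 − 6Σd² / [n(n²−1)] = 1 − 6×90 / (8×63) = 1 − 540/504 ≈ -0.071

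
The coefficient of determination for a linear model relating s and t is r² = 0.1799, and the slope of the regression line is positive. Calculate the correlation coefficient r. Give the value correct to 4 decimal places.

0.4241

|r| = √0.1799 = 0.4241
The association is positive, so r = 0.4241.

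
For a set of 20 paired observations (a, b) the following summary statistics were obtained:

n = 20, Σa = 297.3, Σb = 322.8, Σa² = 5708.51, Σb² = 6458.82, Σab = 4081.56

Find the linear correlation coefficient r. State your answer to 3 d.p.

-0.565

r = (nΣab − ΣaΣb) / √[(nΣa² − (Σa)²)(nΣb² − (Σb)²)]
Numerator: 20×4081.56 − 297.3×322.8 = -14337.24
Denominator: √[(114170.2 − 88387.29)(129176.4 − 104199.84)] = √[25782.91 × 24976.56] = 25376.5324
r = -14337.24 / 25376.5324 ≈ -0.565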